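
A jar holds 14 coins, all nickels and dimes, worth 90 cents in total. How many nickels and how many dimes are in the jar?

Let n = nickels, d = dimes.
  d + n = 14
  10d + 5n = 90
From equation 1: n = 14 − d.
Substitute into equation 2 and solve: d = 4.
Then n = 10.

nickels: 10, dimes: 4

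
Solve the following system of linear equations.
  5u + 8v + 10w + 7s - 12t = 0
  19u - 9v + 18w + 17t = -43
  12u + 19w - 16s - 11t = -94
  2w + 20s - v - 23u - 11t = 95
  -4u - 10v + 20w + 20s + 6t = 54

no solution

Row-reduce:
R1 ← R1 / (5).
R2 ← R2 − 19·R1.
R3 ← R3 − 12·R1.
R4 ← R4 + 23·R1.
R5 ← R5 + 4·R1.
R2 ← R2 / (-197/5).
R1 ← R1 − 8/5·R2.
R3 ← R3 + 96/5·R2.
R4 ← R4 − 179/5·R2.
R5 ← R5 + 18/5·R2.
R3 ← R3 / (935/197).
R1 ← R1 − 234/197·R3.
R2 ← R2 − 100/197·R3.
R4 ← R4 − 5876/197·R3.
R5 ← R5 − 5876/197·R3.
R4 ← R4 / (142774/935).
R1 ← R1 − 4941/935·R4.
R2 ← R2 − 523/187·R4.
R3 ← R3 + 3908/935·R4.
R5 ← R5 − 142774/935·R4.
Row 5 reduces to 0 = 2, a contradiction. The system is inconsistent.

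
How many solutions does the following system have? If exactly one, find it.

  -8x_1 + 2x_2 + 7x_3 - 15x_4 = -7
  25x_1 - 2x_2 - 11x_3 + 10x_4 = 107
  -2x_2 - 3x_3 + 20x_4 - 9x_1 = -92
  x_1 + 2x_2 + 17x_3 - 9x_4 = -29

Row-reduce:
R1 ← R1 / (-8).
R2 ← R2 − 25·R1.
R3 ← R3 + 9·R1.
R4 ← R4 − 1·R1.
R2 ← R2 / (17/4).
R1 ← R1 + 1/4·R2.
R3 ← R3 + 17/4·R2.
R4 ← R4 − 9/4·R2.
Swap R3 and R4.
R3 ← R3 / (206/17).
R1 ← R1 + 4/17·R3.
R2 ← R2 − 87/34·R3.
Row 4 reduces to 0 = 1, a contradiction. The system is inconsistent.

no solution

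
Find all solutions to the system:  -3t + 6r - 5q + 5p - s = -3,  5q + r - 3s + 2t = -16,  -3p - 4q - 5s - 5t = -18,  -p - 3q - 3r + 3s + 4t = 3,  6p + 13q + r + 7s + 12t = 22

no solution

Row-reduce:
R1 ← R1 / (5).
R3 ← R3 + 3·R1.
R4 ← R4 + 1·R1.
R5 ← R5 − 6·R1.
R2 ← R2 / (5).
R1 ← R1 + 1·R2.
R3 ← R3 + 7·R2.
R4 ← R4 + 4·R2.
R5 ← R5 − 19·R2.
R3 ← R3 / (5).
R1 ← R1 − 7/5·R3.
R2 ← R2 − 1/5·R3.
R4 ← R4 + 1·R3.
R5 ← R5 + 10·R3.
R4 ← R4 / (-39/25).
R1 ← R1 − 243/125·R4.
R2 ← R2 + 26/125·R4.
R3 ← R3 + 49/25·R4.
Row 5 reduces to 0 = 2, a contradiction. The system is inconsistent.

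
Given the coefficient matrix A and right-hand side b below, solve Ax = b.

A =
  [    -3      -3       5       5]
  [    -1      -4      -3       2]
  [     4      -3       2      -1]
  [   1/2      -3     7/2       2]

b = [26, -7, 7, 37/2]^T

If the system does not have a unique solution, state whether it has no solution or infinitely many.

no solution

Row-reduce:
R1 ← R1 / (-3).
R2 ← R2 + 1·R1.
R3 ← R3 − 4·R1.
R4 ← R4 − 1/2·R1.
R2 ← R2 / (-3).
R1 ← R1 − 1·R2.
R3 ← R3 + 7·R2.
R4 ← R4 + 7/2·R2.
R3 ← R3 / (176/9).
R1 ← R1 + 29/9·R3.
R2 ← R2 − 14/9·R3.
R4 ← R4 − 88/9·R3.
Row 4 reduces to 0 = 2, a contradiction. The system is inconsistent.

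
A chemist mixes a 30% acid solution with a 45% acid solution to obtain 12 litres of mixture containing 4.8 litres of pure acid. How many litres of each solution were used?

litres of solution A: 4, litres of solution B: 8

Let a = litres of solution A, b = litres of solution B.
  a + b = 12
  (3/10)a + (9/20)b = 24/5
Row-reduce the augmented matrix:
R2 ← R2 − 3/10·R1.
R2 ← R2 / (3/20).
R1 ← R1 − 1·R2.
Reading off the reduced rows gives a = 4, b = 8.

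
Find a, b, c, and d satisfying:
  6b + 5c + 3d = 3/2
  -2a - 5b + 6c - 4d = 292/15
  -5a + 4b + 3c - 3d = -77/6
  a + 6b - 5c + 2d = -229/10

Row-reduce the augmented matrix:
Swap R1 and R2.
R1 ← R1 / (-2).
R3 ← R3 + 5·R1.
R4 ← R4 − 1·R1.
R2 ← R2 / (6).
R1 ← R1 − 5/2·R2.
R3 ← R3 − 33/2·R2.
R4 ← R4 − 7/2·R2.
R3 ← R3 / (-103/4).
R1 ← R1 + 61/12·R3.
R2 ← R2 − 5/6·R3.
R4 ← R4 + 59/12·R3.
R4 ← R4 / (-467/309).
R1 ← R1 − 308/309·R4.
R2 ← R2 − 142/309·R4.
R3 ← R3 − 5/103·R4.
Reading off the reduced rows gives a = 8/5, b = -7/3, c = 5/2, d = 1.

a = 8/5, b = -7/3, c = 5/2, d = 1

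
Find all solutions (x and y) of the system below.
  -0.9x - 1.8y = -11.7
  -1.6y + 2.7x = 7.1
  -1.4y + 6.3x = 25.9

Row-reduce the augmented matrix:
R1 ← R1 / (-9/10).
R2 ← R2 − 27/10·R1.
R3 ← R3 − 63/10·R1.
R2 ← R2 / (-7).
R1 ← R1 − 2·R2.
R3 ← R3 + 14·R2.
R3 reduces to 0 = 0, so the extra equation is consistent.
Reading off the reduced rows gives x = 5, y = 4.

x = 5, y = 4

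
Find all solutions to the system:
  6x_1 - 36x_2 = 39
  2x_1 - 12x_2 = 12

no solution

Row-reduce:
R1 ← R1 / (6).
R2 ← R2 − 2·R1.
Row 2 reduces to 0 = -1, a contradiction. The system is inconsistent.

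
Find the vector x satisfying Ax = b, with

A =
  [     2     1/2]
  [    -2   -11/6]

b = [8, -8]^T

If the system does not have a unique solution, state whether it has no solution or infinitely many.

x_1 = 4, x_2 = 0

Row-reduce the augmented matrix:
R1 ← R1 / (2).
R2 ← R2 + 2·R1.
R2 ← R2 / (-4/3).
R1 ← R1 − 1/4·R2.
Reading off the reduced rows gives x_1 = 4, x_2 = 0.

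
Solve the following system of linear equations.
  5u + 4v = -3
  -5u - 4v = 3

Row-reduce:
R1 ← R1 / (5).
R2 ← R2 + 5·R1.
Rank is 1 with 2 unknowns, leaving v free.

infinitely many solutions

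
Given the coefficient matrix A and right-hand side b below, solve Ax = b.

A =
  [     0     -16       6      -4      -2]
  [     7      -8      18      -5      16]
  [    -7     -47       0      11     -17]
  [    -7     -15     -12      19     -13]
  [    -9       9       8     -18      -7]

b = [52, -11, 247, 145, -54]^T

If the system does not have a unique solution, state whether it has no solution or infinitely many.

Row-reduce:
Swap R1 and R2.
R1 ← R1 / (7).
R3 ← R3 + 7·R1.
R4 ← R4 + 7·R1.
R5 ← R5 + 9·R1.
R2 ← R2 / (-16).
R1 ← R1 + 8/7·R2.
R3 ← R3 + 55·R2.
R4 ← R4 + 23·R2.
R5 ← R5 + 9/7·R2.
R3 ← R3 / (-21/8).
R1 ← R1 − 15/7·R3.
R2 ← R2 + 3/8·R3.
R4 ← R4 + 21/8·R3.
R5 ← R5 − 1717/56·R3.
Swap R4 and R5.
R4 ← R4 / (30367/147).
R1 ← R1 − 769/49·R4.
R2 ← R2 + 18/7·R4.
R3 ← R3 + 158/21·R4.
Row 5 reduces to 0 = 2, a contradiction. The system is inconsistent.

no solution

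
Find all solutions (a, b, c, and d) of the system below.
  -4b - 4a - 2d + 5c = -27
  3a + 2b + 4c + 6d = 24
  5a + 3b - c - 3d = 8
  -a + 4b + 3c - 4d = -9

Row-reduce the augmented matrix:
R1 ← R1 / (-4).
R2 ← R2 − 3·R1.
R3 ← R3 − 5·R1.
R4 ← R4 + 1·R1.
R2 ← R2 / (-1).
R1 ← R1 − 1·R2.
R3 ← R3 + 2·R2.
R4 ← R4 − 5·R2.
R3 ← R3 / (-41/4).
R1 ← R1 − 13/2·R3.
R2 ← R2 + 31/4·R3.
R4 ← R4 − 81/2·R3.
R4 ← R4 / (-1570/41).
R1 ← R1 + 172/41·R4.
R2 ← R2 − 265/41·R4.
R3 ← R3 − 58/41·R4.
Reading off the reduced rows gives a = 2, b = 2, c = -1, d = 3.

a = 2, b = 2, c = -1, d = 3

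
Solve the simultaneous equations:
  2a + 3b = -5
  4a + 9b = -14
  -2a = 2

no solution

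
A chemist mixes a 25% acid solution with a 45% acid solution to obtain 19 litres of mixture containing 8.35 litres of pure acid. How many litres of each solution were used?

litres of solution A: 1, litres of solution B: 18

Let a = litres of solution A, b = litres of solution B.
  a + b = 19
  (1/4)a + (9/20)b = 167/20
From equation 1: a = 19 − b.
Substitute into equation 2 and solve: b = 18.
Then a = 1.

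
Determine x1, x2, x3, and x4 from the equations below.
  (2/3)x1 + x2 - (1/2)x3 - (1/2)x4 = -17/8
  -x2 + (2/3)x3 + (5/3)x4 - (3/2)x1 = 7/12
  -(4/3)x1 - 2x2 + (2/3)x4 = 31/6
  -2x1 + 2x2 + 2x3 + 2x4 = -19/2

Row-reduce the augmented matrix:
R1 ← R1 / (2/3).
R2 ← R2 + 3/2·R1.
R3 ← R3 + 4/3·R1.
R4 ← R4 + 2·R1.
R2 ← R2 / (5/4).
R1 ← R1 − 3/2·R2.
R4 ← R4 − 5·R2.
R3 ← R3 / (-1).
R1 ← R1 + 1/5·R3.
R2 ← R2 + 11/30·R3.
R4 ← R4 − 7/3·R3.
R4 ← R4 / (-22/9).
R1 ← R1 + 4/3·R4.
R2 ← R2 − 5/9·R4.
R3 ← R3 − 1/3·R4.
Reading off the reduced rows gives x1 = 0, x2 = -3, x3 = -1/2, x4 = -5/4.

x1 = 0, x2 = -3, x3 = -1/2, x4 = -5/4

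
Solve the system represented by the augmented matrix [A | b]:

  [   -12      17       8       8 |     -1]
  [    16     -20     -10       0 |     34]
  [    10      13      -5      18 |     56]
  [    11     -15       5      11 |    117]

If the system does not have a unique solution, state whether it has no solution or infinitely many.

x_1 = 4, x_2 = -1, x_3 = 5, x_4 = 3

Row-reduce the augmented matrix:
R1 ← R1 / (-12).
R2 ← R2 − 16·R1.
R3 ← R3 − 10·R1.
R4 ← R4 − 11·R1.
R2 ← R2 / (8/3).
R1 ← R1 + 17/12·R2.
R3 ← R3 − 163/6·R2.
R4 ← R4 − 7/12·R2.
R3 ← R3 / (-41/8).
R1 ← R1 + 5/16·R3.
R2 ← R2 − 1/4·R3.
R4 ← R4 − 195/16·R3.
R4 ← R4 / (-7534/41).
R1 ← R1 − 415/41·R4.
R2 ← R2 + 4/41·R4.
R3 ← R3 − 672/41·R4.
Reading off the reduced rows gives x_1 = 4, x_2 = -1, x_3 = 5, x_4 = 3.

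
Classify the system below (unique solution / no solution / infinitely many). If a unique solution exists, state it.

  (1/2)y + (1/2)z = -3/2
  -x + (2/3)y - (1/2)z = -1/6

infinitely many solutions

Row-reduce:
Swap R1 and R2.
R1 ← R1 / (-1).
R2 ← R2 / (1/2).
R1 ← R1 + 2/3·R2.
Rank is 2 with 3 unknowns, leaving z free.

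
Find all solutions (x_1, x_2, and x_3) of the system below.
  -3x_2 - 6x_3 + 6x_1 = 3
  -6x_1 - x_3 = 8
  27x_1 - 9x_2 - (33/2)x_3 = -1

Row-reduce:
R1 ← R1 / (6).
R2 ← R2 + 6·R1.
R3 ← R3 − 27·R1.
R2 ← R2 / (-3).
R1 ← R1 + 1/2·R2.
R3 ← R3 − 9/2·R2.
Row 3 reduces to 0 = 2, a contradiction. The system is inconsistent.

no solution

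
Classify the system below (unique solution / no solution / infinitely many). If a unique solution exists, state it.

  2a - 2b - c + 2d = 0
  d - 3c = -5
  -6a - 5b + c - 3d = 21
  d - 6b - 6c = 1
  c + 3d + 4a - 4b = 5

a = -2, b = -2, c = 2, d = 1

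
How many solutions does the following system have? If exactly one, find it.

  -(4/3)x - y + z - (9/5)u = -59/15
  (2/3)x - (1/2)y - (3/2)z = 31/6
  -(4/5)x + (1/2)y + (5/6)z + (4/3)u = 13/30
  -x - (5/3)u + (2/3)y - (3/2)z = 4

Row-reduce the augmented matrix:
R1 ← R1 / (-4/3).
R2 ← R2 − 2/3·R1.
R3 ← R3 + 4/5·R1.
R4 ← R4 + 1·R1.
R2 ← R2 / (-1).
R1 ← R1 − 3/4·R2.
R3 ← R3 − 11/10·R2.
R4 ← R4 − 17/12·R2.
R3 ← R3 / (-13/15).
R1 ← R1 + 3/2·R3.
R2 ← R2 − 1·R3.
R4 ← R4 + 11/3·R3.
R4 ← R4 / (-3959/520).
R1 ← R1 + 93/52·R4.
R2 ← R2 − 661/260·R4.
R3 ← R3 + 427/260·R4.
Reading off the reduced rows gives x = -2, y = -1, z = -4, u = 2.

x = -2, y = -1, z = -4, u = 2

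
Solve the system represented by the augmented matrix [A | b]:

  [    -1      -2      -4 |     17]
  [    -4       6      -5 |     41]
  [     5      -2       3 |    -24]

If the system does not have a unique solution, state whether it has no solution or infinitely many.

Row-reduce the augmented matrix:
R1 ← R1 / (-1).
R2 ← R2 + 4·R1.
R3 ← R3 − 5·R1.
R2 ← R2 / (14).
R1 ← R1 − 2·R2.
R3 ← R3 + 12·R2.
R3 ← R3 / (-53/7).
R1 ← R1 − 17/7·R3.
R2 ← R2 − 11/14·R3.
Reading off the reduced rows gives x_1 = -1, x_2 = 2, x_3 = -5.

x_1 = -1, x_2 = 2, x_3 = -5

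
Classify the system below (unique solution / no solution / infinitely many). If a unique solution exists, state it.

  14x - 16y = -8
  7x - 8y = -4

infinitely many solutions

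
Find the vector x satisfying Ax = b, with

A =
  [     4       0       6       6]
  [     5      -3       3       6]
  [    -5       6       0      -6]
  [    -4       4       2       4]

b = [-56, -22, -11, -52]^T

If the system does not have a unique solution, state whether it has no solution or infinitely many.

Row-reduce the augmented matrix:
R1 ← R1 / (4).
R2 ← R2 − 5·R1.
R3 ← R3 + 5·R1.
R4 ← R4 + 4·R1.
R2 ← R2 / (-3).
R3 ← R3 − 6·R2.
R4 ← R4 − 4·R2.
R3 ← R3 / (-3/2).
R1 ← R1 − 3/2·R3.
R2 ← R2 − 3/2·R3.
R4 ← R4 − 2·R3.
R4 ← R4 / (6).
R2 ← R2 + 1·R4.
R3 ← R3 − 1·R4.
Reading off the reduced rows gives x_1 = 1, x_2 = -5, x_3 = -6, x_4 = -4.

x_1 = 1, x_2 = -5, x_3 = -6, x_4 = -4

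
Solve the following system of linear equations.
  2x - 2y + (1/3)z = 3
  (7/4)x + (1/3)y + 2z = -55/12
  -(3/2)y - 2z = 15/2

Row-reduce the augmented matrix:
R1 ← R1 / (2).
R2 ← R2 − 7/4·R1.
R2 ← R2 / (25/12).
R1 ← R1 + 1·R2.
R3 ← R3 + 3/2·R2.
R3 ← R3 / (-77/100).
R1 ← R1 − 74/75·R3.
R2 ← R2 − 41/50·R3.
Reading off the reduced rows gives x = 1, y = -1, z = -3.

x = 1, y = -1, z = -3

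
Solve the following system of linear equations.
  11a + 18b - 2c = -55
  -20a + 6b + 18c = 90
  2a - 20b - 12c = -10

a = -3, b = -1, c = 2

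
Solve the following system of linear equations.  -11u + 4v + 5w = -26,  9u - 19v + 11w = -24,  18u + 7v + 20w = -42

Row-reduce the augmented matrix:
R1 ← R1 / (-11).
R2 ← R2 − 9·R1.
R3 ← R3 − 18·R1.
R2 ← R2 / (-173/11).
R1 ← R1 + 4/11·R2.
R3 ← R3 − 149/11·R2.
R3 ← R3 / (7124/173).
R1 ← R1 + 139/173·R3.
R2 ← R2 + 166/173·R3.
Reading off the reduced rows gives u = 1, v = 0, w = -3.

u = 1, v = 0, w = -3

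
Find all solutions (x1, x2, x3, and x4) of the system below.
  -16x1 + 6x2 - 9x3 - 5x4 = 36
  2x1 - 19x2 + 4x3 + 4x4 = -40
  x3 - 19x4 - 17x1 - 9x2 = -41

infinitely many solutions

Row-reduce:
R1 ← R1 / (-16).
R2 ← R2 − 2·R1.
R3 ← R3 + 17·R1.
R2 ← R2 / (-73/4).
R1 ← R1 + 3/8·R2.
R3 ← R3 + 123/8·R2.
R3 ← R3 / (2377/292).
R1 ← R1 − 147/292·R3.
R2 ← R2 + 23/146·R3.
Rank is 3 with 4 unknowns, leaving x4 free.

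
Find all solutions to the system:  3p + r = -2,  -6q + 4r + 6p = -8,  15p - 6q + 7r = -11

Row-reduce:
R1 ← R1 / (3).
R2 ← R2 − 6·R1.
R3 ← R3 − 15·R1.
R2 ← R2 / (-6).
R3 ← R3 + 6·R2.
Row 3 reduces to 0 = 3, a contradiction. The system is inconsistent.

no solution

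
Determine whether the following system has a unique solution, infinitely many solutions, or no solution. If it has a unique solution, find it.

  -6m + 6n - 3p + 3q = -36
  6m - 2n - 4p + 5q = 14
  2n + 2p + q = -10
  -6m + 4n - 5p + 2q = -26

infinitely many solutions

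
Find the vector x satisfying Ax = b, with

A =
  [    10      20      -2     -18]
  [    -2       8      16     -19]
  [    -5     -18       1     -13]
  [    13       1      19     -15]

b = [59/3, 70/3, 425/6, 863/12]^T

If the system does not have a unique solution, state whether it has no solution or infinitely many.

x_1 = 8/3, x_2 = -11/4, x_3 = 0, x_4 = -8/3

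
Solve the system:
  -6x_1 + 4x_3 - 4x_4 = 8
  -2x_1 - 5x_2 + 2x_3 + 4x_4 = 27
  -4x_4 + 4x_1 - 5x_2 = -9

infinitely many solutions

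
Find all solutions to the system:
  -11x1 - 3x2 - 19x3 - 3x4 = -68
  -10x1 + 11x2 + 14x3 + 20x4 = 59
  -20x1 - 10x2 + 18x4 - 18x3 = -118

Row-reduce:
R1 ← R1 / (-11).
R2 ← R2 + 10·R1.
R3 ← R3 + 20·R1.
R2 ← R2 / (151/11).
R1 ← R1 − 3/11·R2.
R3 ← R3 + 50/11·R2.
R3 ← R3 / (4062/151).
R1 ← R1 − 167/151·R3.
R2 ← R2 − 344/151·R3.
Rank is 3 with 4 unknowns, leaving x4 free.

infinitely many solutions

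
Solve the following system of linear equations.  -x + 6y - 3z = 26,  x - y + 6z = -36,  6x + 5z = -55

Row-reduce the augmented matrix:
R1 ← R1 / (-1).
R2 ← R2 − 1·R1.
R3 ← R3 − 6·R1.
R2 ← R2 / (5).
R1 ← R1 + 6·R2.
R3 ← R3 − 36·R2.
R3 ← R3 / (-173/5).
R1 ← R1 − 33/5·R3.
R2 ← R2 − 3/5·R3.
Reading off the reduced rows gives x = -5, y = 1, z = -5.

x = -5, y = 1, z = -5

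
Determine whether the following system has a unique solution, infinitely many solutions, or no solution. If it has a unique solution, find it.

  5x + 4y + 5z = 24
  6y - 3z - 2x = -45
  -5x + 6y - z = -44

x = 3, y = -4, z = 5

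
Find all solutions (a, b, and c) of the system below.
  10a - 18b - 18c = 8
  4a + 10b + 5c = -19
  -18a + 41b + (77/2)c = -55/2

Row-reduce:
R1 ← R1 / (10).
R2 ← R2 − 4·R1.
R3 ← R3 + 18·R1.
R2 ← R2 / (86/5).
R1 ← R1 + 9/5·R2.
R3 ← R3 − 43/5·R2.
Row 3 reduces to 0 = -2, a contradiction. The system is inconsistent.

no solution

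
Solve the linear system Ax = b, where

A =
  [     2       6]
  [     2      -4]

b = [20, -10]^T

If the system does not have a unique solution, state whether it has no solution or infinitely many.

Row-reduce the augmented matrix:
R1 ← R1 / (2).
R2 ← R2 − 2·R1.
R2 ← R2 / (-10).
R1 ← R1 − 3·R2.
Reading off the reduced rows gives x_1 = 1, x_2 = 3.

x_1 = 1, x_2 = 3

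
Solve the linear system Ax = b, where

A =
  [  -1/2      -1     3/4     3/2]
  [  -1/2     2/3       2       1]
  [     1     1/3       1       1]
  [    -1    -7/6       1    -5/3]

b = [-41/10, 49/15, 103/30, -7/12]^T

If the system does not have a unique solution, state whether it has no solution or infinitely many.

Row-reduce the augmented matrix:
R1 ← R1 / (-1/2).
R2 ← R2 + 1/2·R1.
R3 ← R3 − 1·R1.
R4 ← R4 + 1·R1.
R2 ← R2 / (5/3).
R1 ← R1 − 2·R2.
R3 ← R3 + 5/3·R2.
R4 ← R4 − 5/6·R2.
R3 ← R3 / (15/4).
R1 ← R1 + 3·R3.
R2 ← R2 − 3/4·R3.
R4 ← R4 + 9/8·R3.
R4 ← R4 / (-101/30).
R1 ← R1 − 2/5·R4.
R2 ← R2 + 1·R4.
R3 ← R3 − 14/15·R4.
Reading off the reduced rows gives x_1 = 2, x_2 = 5/2, x_3 = 2, x_4 = -7/5.

x_1 = 2, x_2 = 5/2, x_3 = 2, x_4 = -7/5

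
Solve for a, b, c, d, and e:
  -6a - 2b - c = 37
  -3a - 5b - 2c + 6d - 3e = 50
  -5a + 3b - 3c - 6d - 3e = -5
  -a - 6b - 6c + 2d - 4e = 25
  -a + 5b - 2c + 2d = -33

a = -5, b = -6, c = 5, d = 1, e = -3

Row-reduce the augmented matrix:
R1 ← R1 / (-6).
R2 ← R2 + 3·R1.
R3 ← R3 + 5·R1.
R4 ← R4 + 1·R1.
R5 ← R5 + 1·R1.
R2 ← R2 / (-4).
R1 ← R1 − 1/3·R2.
R3 ← R3 − 14/3·R2.
R4 ← R4 + 17/3·R2.
R5 ← R5 − 16/3·R2.
R3 ← R3 / (-47/12).
R1 ← R1 − 1/24·R3.
R2 ← R2 − 3/8·R3.
R4 ← R4 + 89/24·R3.
R5 ← R5 + 23/6·R3.
R4 ← R4 / (-350/47).
R1 ← R1 − 24/47·R4.
R2 ← R2 + 66/47·R4.
R3 ← R3 + 12/47·R4.
R5 ← R5 − 424/47·R4.
R5 ← R5 / (253/25).
R1 ← R1 − 3/25·R5.
R2 ← R2 + 27/25·R5.
R3 ← R3 − 36/25·R5.
R4 ← R4 + 43/50·R5.
Reading off the reduced rows gives a = -5, b = -6, c = 5, d = 1, e = -3.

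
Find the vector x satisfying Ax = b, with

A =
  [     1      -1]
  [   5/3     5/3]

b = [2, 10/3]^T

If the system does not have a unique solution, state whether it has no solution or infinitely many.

From equation 1: x_1 = 2 + x_2.
Substitute into equation 2 and solve: x_2 = 0.
Then x_1 = 2.

x_1 = 2, x_2 = 0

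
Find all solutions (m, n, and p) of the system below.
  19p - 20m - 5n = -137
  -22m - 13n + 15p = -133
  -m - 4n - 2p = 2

infinitely many solutions

Row-reduce:
R1 ← R1 / (-20).
R2 ← R2 + 22·R1.
R3 ← R3 + 1·R1.
R2 ← R2 / (-15/2).
R1 ← R1 − 1/4·R2.
R3 ← R3 + 15/4·R2.
Rank is 2 with 3 unknowns, leaving p free.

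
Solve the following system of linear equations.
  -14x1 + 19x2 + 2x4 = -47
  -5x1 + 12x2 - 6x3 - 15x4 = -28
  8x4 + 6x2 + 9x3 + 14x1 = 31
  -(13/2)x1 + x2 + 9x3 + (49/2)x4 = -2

no solution

Row-reduce:
R1 ← R1 / (-14).
R2 ← R2 + 5·R1.
R3 ← R3 − 14·R1.
R4 ← R4 + 13/2·R1.
R2 ← R2 / (73/14).
R1 ← R1 + 19/14·R2.
R3 ← R3 − 25·R2.
R4 ← R4 + 219/28·R2.
R3 ← R3 / (2757/73).
R1 ← R1 + 114/73·R3.
R2 ← R2 + 84/73·R3.
Row 4 reduces to 0 = 3, a contradiction. The system is inconsistent.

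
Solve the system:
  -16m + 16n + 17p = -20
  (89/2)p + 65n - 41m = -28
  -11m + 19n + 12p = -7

Row-reduce:
R1 ← R1 / (-16).
R2 ← R2 + 41·R1.
R3 ← R3 + 11·R1.
R2 ← R2 / (24).
R1 ← R1 + 1·R2.
R3 ← R3 − 8·R2.
Row 3 reduces to 0 = -1, a contradiction. The system is inconsistent.

no solution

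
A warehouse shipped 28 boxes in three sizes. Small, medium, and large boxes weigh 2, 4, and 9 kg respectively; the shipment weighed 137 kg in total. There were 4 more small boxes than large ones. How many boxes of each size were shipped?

Let s = small boxes, m = medium boxes, l = large boxes.
  s + m + l = 28
  2s + 4m + 9l = 137
  s - l = 4
Row-reduce the augmented matrix:
R2 ← R2 − 2·R1.
R3 ← R3 − 1·R1.
R2 ← R2 / (2).
R1 ← R1 − 1·R2.
R3 ← R3 + 1·R2.
R3 ← R3 / (3/2).
R1 ← R1 + 5/2·R3.
R2 ← R2 − 7/2·R3.
Reading off the reduced rows gives s = 15, m = 2, l = 11.

small boxes: 15, medium boxes: 2, large boxes: 11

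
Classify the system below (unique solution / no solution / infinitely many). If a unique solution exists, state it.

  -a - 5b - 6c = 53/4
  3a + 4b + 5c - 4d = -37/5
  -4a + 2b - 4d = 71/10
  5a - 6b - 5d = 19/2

Row-reduce the augmented matrix:
R1 ← R1 / (-1).
R2 ← R2 − 3·R1.
R3 ← R3 + 4·R1.
R4 ← R4 − 5·R1.
R2 ← R2 / (-11).
R1 ← R1 − 5·R2.
R3 ← R3 − 22·R2.
R4 ← R4 + 31·R2.
R3 ← R3 / (-2).
R1 ← R1 − 1/11·R3.
R2 ← R2 − 13/11·R3.
R4 ← R4 − 73/11·R3.
R4 ← R4 / (-369/11).
R1 ← R1 + 26/11·R4.
R2 ← R2 + 74/11·R4.
R3 ← R3 − 6·R4.
Reading off the reduced rows gives a = -1, b = -5/4, c = -1, d = -7/5.

a = -1, b = -5/4, c = -1, d = -7/5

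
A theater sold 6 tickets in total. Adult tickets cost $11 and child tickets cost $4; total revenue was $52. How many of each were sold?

Let a = adult tickets, c = child tickets.
  a + c = 6
  4c + 11a = 52
From equation 1: a = 6 − c.
Substitute into equation 2 and solve: c = 2.
Then a = 4.

adult tickets: 4, child tickets: 2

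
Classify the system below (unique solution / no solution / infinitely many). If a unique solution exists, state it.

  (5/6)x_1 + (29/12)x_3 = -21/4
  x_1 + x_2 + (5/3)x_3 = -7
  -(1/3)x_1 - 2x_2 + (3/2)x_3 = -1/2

no solution

Row-reduce:
R1 ← R1 / (5/6).
R2 ← R2 − 1·R1.
R3 ← R3 + 1/3·R1.
R3 ← R3 + 2·R2.
Row 3 reduces to 0 = -4, a contradiction. The system is inconsistent.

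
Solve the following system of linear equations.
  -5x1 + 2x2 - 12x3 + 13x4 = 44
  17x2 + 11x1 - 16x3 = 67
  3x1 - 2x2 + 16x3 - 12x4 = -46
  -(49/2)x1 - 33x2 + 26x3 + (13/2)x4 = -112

Row-reduce:
R1 ← R1 / (-5).
R2 ← R2 − 11·R1.
R3 ← R3 − 3·R1.
R4 ← R4 + 49/2·R1.
R2 ← R2 / (107/5).
R1 ← R1 + 2/5·R2.
R3 ← R3 + 4/5·R2.
R4 ← R4 + 214/5·R2.
R3 ← R3 / (772/107).
R1 ← R1 − 172/107·R3.
R2 ← R2 + 212/107·R3.
Rank is 3 with 4 unknowns, leaving x4 free.

infinitely many solutions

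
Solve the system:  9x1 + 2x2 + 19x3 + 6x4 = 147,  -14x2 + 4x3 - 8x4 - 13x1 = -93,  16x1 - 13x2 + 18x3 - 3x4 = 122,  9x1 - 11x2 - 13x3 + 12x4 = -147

Row-reduce the augmented matrix:
R1 ← R1 / (9).
R2 ← R2 + 13·R1.
R3 ← R3 − 16·R1.
R4 ← R4 − 9·R1.
R2 ← R2 / (-100/9).
R1 ← R1 − 2/9·R2.
R3 ← R3 + 149/9·R2.
R4 ← R4 + 13·R2.
R3 ← R3 / (-6263/100).
R1 ← R1 − 137/50·R3.
R2 ← R2 + 283/100·R3.
R4 ← R4 + 6879/100·R3.
R4 ← R4 / (133539/6263).
R1 ← R1 − 242/6263·R4.
R2 ← R2 − 3773/6263·R4.
R3 ← R3 − 1466/6263·R4.
Reading off the reduced rows gives x1 = 5, x2 = 6, x3 = 6, x4 = -4.

x1 = 5, x2 = 6, x3 = 6, x4 = -4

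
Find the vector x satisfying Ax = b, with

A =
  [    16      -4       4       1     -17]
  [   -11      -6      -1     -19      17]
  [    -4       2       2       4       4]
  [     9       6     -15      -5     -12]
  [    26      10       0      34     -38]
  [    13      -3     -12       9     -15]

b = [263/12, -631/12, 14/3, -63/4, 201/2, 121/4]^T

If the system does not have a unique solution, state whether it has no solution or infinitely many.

Row-reduce the augmented matrix:
R1 ← R1 / (16).
R2 ← R2 + 11·R1.
R3 ← R3 + 4·R1.
R4 ← R4 − 9·R1.
R5 ← R5 − 26·R1.
R6 ← R6 − 13·R1.
R2 ← R2 / (-35/4).
R1 ← R1 + 1/4·R2.
R3 ← R3 − 1·R2.
R4 ← R4 − 33/4·R2.
R5 ← R5 − 33/2·R2.
R6 ← R6 − 1/4·R2.
R3 ← R3 / (16/5).
R1 ← R1 − 1/5·R3.
R2 ← R2 + 1/5·R3.
R4 ← R4 + 78/5·R3.
R5 ← R5 + 16/5·R3.
R6 ← R6 + 76/5·R3.
R4 ← R4 / (-197/16).
R1 ← R1 − 101/224·R4.
R2 ← R2 − 499/224·R4.
R3 ← R3 − 151/224·R4.
R6 ← R6 − 1003/56·R4.
Swap R5 and R6.
R5 ← R5 / (1366/197).
R1 ← R1 + 425/394·R5.
R2 ← R2 − 77/394·R5.
R3 ← R3 − 137/394·R5.
R4 ← R4 + 69/197·R5.
R6 reduces to 0 = 0, so the extra equation is consistent.
Reading off the reduced rows gives x_1 = -1, x_2 = -4/3, x_3 = 1/2, x_4 = 9/4, x_5 = -5/3.

x_1 = -1, x_2 = -4/3, x_3 = 1/2, x_4 = 9/4, x_5 = -5/3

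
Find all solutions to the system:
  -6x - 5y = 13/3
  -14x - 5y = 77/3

x = -8/3, y = 7/3

Row-reduce the augmented matrix:
R1 ← R1 / (-6).
R2 ← R2 + 14·R1.
R2 ← R2 / (20/3).
R1 ← R1 − 5/6·R2.
Reading off the reduced rows gives x = -8/3, y = 7/3.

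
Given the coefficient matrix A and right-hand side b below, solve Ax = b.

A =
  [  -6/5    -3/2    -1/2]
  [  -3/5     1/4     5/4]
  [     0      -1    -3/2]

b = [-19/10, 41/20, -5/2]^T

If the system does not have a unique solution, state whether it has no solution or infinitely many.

Row-reduce:
R1 ← R1 / (-6/5).
R2 ← R2 + 3/5·R1.
R1 ← R1 − 5/4·R2.
R3 ← R3 + 1·R2.
Row 3 reduces to 0 = 1/2, a contradiction. The system is inconsistent.

no solution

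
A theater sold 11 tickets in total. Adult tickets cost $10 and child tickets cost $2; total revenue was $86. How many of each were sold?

adult tickets: 8, child tickets: 3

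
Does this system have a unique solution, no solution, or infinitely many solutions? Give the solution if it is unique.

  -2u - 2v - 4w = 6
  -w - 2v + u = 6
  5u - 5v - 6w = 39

u = 4, v = 1, w = -4

Row-reduce the augmented matrix:
R1 ← R1 / (-2).
R2 ← R2 − 1·R1.
R3 ← R3 − 5·R1.
R2 ← R2 / (-3).
R1 ← R1 − 1·R2.
R3 ← R3 + 10·R2.
R3 ← R3 / (-6).
R1 ← R1 − 1·R3.
R2 ← R2 − 1·R3.
Reading off the reduced rows gives u = 4, v = 1, w = -4.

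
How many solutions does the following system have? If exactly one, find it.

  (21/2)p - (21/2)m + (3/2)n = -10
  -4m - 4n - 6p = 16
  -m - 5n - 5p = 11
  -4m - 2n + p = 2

no solution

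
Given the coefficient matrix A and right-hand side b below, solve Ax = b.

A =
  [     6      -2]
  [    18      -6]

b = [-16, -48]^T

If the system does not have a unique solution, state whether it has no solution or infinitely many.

infinitely many solutions

Row-reduce:
R1 ← R1 / (6).
R2 ← R2 − 18·R1.
Rank is 1 with 2 unknowns, leaving x_2 free.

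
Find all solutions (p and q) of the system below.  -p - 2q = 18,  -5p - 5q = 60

From equation 1: p = -18 − 2·q.
Substitute into equation 2 and solve: q = -6.
Then p = -6.

p = -6, q = -6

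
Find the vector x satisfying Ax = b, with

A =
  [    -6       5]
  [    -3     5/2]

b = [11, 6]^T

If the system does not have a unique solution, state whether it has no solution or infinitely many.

no solution

Row-reduce:
R1 ← R1 / (-6).
R2 ← R2 + 3·R1.
Row 2 reduces to 0 = 1/2, a contradiction. The system is inconsistent.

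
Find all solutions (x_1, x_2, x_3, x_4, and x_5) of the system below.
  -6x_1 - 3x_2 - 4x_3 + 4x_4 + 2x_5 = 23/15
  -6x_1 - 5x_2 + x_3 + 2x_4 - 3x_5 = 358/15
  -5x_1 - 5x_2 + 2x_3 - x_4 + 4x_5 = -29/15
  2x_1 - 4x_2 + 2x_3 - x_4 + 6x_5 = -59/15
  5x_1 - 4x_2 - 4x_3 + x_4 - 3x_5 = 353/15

Row-reduce the augmented matrix:
R1 ← R1 / (-6).
R2 ← R2 + 6·R1.
R3 ← R3 + 5·R1.
R4 ← R4 − 2·R1.
R5 ← R5 − 5·R1.
R2 ← R2 / (-2).
R1 ← R1 − 1/2·R2.
R3 ← R3 + 5/2·R2.
R4 ← R4 + 5·R2.
R5 ← R5 + 13/2·R2.
R3 ← R3 / (-11/12).
R1 ← R1 − 23/12·R3.
R2 ← R2 + 5/2·R3.
R4 ← R4 + 71/6·R3.
R5 ← R5 + 283/12·R3.
R4 ← R4 / (29).
R1 ← R1 + 5·R4.
R2 ← R2 − 6·R4.
R3 ← R3 − 2·R4.
R5 ← R5 − 58·R4.
R5 ← R5 / (-249/11).
R1 ← R1 − 180/319·R5.
R2 ← R2 + 622/319·R5.
R3 ← R3 + 971/319·R5.
R4 ← R4 + 1008/319·R5.
Reading off the reduced rows gives x_1 = 1, x_2 = -3, x_3 = 6/5, x_4 = 7/3, x_5 = -3.

x_1 = 1, x_2 = -3, x_3 = 6/5, x_4 = 7/3, x_5 = -3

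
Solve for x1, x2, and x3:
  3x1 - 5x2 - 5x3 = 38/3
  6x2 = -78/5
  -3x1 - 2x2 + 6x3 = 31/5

Row-reduce the augmented matrix:
R1 ← R1 / (3).
R3 ← R3 + 3·R1.
R2 ← R2 / (6).
R1 ← R1 + 5/3·R2.
R3 ← R3 + 7·R2.
R1 ← R1 + 5/3·R3.
Reading off the reduced rows gives x1 = 1, x2 = -13/5, x3 = 2/3.

x1 = 1, x2 = -13/5, x3 = 2/3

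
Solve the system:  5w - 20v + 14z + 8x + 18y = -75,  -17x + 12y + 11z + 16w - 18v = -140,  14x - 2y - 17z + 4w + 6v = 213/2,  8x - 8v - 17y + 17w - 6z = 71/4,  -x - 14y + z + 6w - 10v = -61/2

Row-reduce the augmented matrix:
R1 ← R1 / (8).
R2 ← R2 + 17·R1.
R3 ← R3 − 14·R1.
R4 ← R4 − 8·R1.
R5 ← R5 + 1·R1.
R2 ← R2 / (201/4).
R1 ← R1 − 9/4·R2.
R3 ← R3 + 67/2·R2.
R4 ← R4 + 35·R2.
R5 ← R5 + 47/4·R2.
R3 ← R3 / (-43/3).
R1 ← R1 + 5/67·R3.
R2 ← R2 − 163/201·R3.
R4 ← R4 − 1685/201·R3.
R5 ← R5 − 2468/201·R3.
R4 ← R4 / (219809/5762).
R1 ← R1 + 1829/2881·R4.
R2 ← R2 − 7291/5762·R4.
R3 ← R3 + 39/43·R4.
R5 ← R5 − 69107/2881·R4.
R5 ← R5 / (-1619884/219809).
R1 ← R1 + 63656/219809·R5.
R2 ← R2 + 39452/219809·R5.
R3 ← R3 + 165694/219809·R5.
R4 ← R4 + 171416/219809·R5.
Reading off the reduced rows gives x = 3, y = -1/4, z = -3, w = -1/2, v = 5/2.

x = 3, y = -1/4, z = -3, w = -1/2, v = 5/2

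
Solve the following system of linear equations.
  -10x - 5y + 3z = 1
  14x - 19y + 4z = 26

infinitely many solutions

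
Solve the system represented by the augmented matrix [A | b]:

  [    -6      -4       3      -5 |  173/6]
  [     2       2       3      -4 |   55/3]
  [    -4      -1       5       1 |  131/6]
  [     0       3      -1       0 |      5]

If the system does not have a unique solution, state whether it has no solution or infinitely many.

Row-reduce the augmented matrix:
R1 ← R1 / (-6).
R2 ← R2 − 2·R1.
R3 ← R3 + 4·R1.
R2 ← R2 / (2/3).
R1 ← R1 − 2/3·R2.
R3 ← R3 − 5/3·R2.
R4 ← R4 − 3·R2.
R3 ← R3 / (-7).
R1 ← R1 + 9/2·R3.
R2 ← R2 − 6·R3.
R4 ← R4 + 19·R3.
R4 ← R4 / (-173/7).
R1 ← R1 + 151/28·R4.
R2 ← R2 − 103/14·R4.
R3 ← R3 + 37/14·R4.
Reading off the reduced rows gives x_1 = -3, x_2 = 8/3, x_3 = 3, x_4 = -5/2.

x_1 = -3, x_2 = 8/3, x_3 = 3, x_4 = -5/2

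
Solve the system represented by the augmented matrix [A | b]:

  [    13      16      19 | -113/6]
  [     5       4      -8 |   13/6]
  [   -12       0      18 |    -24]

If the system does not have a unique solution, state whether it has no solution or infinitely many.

x_1 = 3/2, x_2 = -2, x_3 = -1/3

Row-reduce the augmented matrix:
R1 ← R1 / (13).
R2 ← R2 − 5·R1.
R3 ← R3 + 12·R1.
R2 ← R2 / (-28/13).
R1 ← R1 − 16/13·R2.
R3 ← R3 − 192/13·R2.
R3 ← R3 / (-486/7).
R1 ← R1 + 51/7·R3.
R2 ← R2 − 199/28·R3.
Reading off the reduced rows gives x_1 = 3/2, x_2 = -2, x_3 = -1/3.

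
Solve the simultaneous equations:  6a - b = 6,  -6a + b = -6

Row-reduce:
R1 ← R1 / (6).
R2 ← R2 + 6·R1.
Rank is 1 with 2 unknowns, leaving b free.

infinitely many solutions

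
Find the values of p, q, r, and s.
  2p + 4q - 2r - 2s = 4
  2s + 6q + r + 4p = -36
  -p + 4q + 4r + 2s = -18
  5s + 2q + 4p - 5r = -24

Row-reduce the augmented matrix:
R1 ← R1 / (2).
R2 ← R2 − 4·R1.
R3 ← R3 + 1·R1.
R4 ← R4 − 4·R1.
R2 ← R2 / (-2).
R1 ← R1 − 2·R2.
R3 ← R3 − 6·R2.
R4 ← R4 + 6·R2.
R3 ← R3 / (18).
R1 ← R1 − 4·R3.
R2 ← R2 + 5/2·R3.
R4 ← R4 + 16·R3.
R4 ← R4 / (71/9).
R1 ← R1 − 7/9·R4.
R2 ← R2 + 13/36·R4.
R3 ← R3 − 19/18·R4.
Reading off the reduced rows gives p = -6, q = 0, r = -4, s = -4.

p = -6, q = 0, r = -4, s = -4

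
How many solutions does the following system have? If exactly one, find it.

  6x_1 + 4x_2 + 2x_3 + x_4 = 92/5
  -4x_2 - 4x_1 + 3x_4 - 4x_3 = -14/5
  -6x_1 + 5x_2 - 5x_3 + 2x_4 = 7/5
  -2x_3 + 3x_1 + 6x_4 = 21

Row-reduce the augmented matrix:
R1 ← R1 / (6).
R2 ← R2 + 4·R1.
R3 ← R3 + 6·R1.
R4 ← R4 − 3·R1.
R2 ← R2 / (-4/3).
R1 ← R1 − 2/3·R2.
R3 ← R3 − 9·R2.
R4 ← R4 + 2·R2.
R3 ← R3 / (-21).
R1 ← R1 + 1·R3.
R2 ← R2 − 2·R3.
R4 ← R4 − 1·R3.
R4 ← R4 / (37/28).
R1 ← R1 − 19/28·R4.
R2 ← R2 + 3/28·R4.
R3 ← R3 + 37/28·R4.
Reading off the reduced rows gives x_1 = 3, x_2 = 1, x_3 = -12/5, x_4 = 6/5.

x_1 = 3, x_2 = 1, x_3 = -12/5, x_4 = 6/5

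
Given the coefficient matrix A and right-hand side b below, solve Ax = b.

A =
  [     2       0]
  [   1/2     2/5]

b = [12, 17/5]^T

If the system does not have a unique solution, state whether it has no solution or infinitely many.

Row-reduce the augmented matrix:
R1 ← R1 / (2).
R2 ← R2 − 1/2·R1.
R2 ← R2 / (2/5).
Reading off the reduced rows gives x_1 = 6, x_2 = 1.

x_1 = 6, x_2 = 1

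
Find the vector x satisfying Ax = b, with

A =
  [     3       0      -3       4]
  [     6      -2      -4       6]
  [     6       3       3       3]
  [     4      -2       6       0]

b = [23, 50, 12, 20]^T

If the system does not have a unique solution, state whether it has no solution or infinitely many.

x_1 = 4, x_2 = -5, x_3 = -1, x_4 = 2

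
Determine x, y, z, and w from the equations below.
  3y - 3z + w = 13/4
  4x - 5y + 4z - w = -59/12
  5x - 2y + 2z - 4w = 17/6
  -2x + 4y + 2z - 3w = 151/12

x = 1/2, y = 7/3, z = 1, w = -3/4

Row-reduce the augmented matrix:
Swap R1 and R2.
R1 ← R1 / (4).
R3 ← R3 − 5·R1.
R4 ← R4 + 2·R1.
R2 ← R2 / (3).
R1 ← R1 + 5/4·R2.
R3 ← R3 − 17/4·R2.
R4 ← R4 − 3/2·R2.
R3 ← R3 / (5/4).
R1 ← R1 + 1/4·R3.
R2 ← R2 + 1·R3.
R4 ← R4 − 11/2·R3.
R4 ← R4 / (43/3).
R1 ← R1 + 2/3·R4.
R2 ← R2 + 3·R4.
R3 ← R3 + 10/3·R4.
Reading off the reduced rows gives x = 1/2, y = 7/3, z = 1, w = -3/4.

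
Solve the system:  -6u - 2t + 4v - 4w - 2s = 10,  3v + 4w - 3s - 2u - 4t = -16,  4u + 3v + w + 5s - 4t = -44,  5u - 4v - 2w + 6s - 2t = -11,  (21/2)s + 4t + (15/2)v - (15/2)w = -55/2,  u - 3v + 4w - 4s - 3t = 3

Row-reduce:
R1 ← R1 / (-6).
R2 ← R2 + 2·R1.
R3 ← R3 − 4·R1.
R4 ← R4 − 5·R1.
R6 ← R6 − 1·R1.
R2 ← R2 / (5/3).
R1 ← R1 + 2/3·R2.
R3 ← R3 − 17/3·R2.
R4 ← R4 + 2/3·R2.
R5 ← R5 − 15/2·R2.
R6 ← R6 + 7/3·R2.
R3 ← R3 / (-99/5).
R1 ← R1 − 14/5·R3.
R2 ← R2 − 16/5·R3.
R4 ← R4 + 16/5·R3.
R5 ← R5 + 63/2·R3.
R6 ← R6 − 54/5·R3.
R4 ← R4 / (151/99).
R1 ← R1 − 103/99·R4.
R2 ← R2 − 47/99·R4.
R3 ← R3 + 58/99·R4.
R5 ← R5 − 28/11·R4.
R6 ← R6 + 14/11·R4.
R5 ← R5 / (2932/151).
R1 ← R1 − 592/151·R5.
R2 ← R2 − 125/151·R5.
R3 ← R3 + 392/151·R5.
R4 ← R4 + 591/151·R5.
R6 ← R6 + 1466/151·R5.
Row 6 reduces to 0 = 1/4, a contradiction. The system is inconsistent.

no solution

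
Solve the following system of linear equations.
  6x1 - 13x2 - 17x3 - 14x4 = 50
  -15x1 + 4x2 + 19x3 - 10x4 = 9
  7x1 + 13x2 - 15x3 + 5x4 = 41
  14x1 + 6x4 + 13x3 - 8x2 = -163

Row-reduce the augmented matrix:
R1 ← R1 / (6).
R2 ← R2 + 15·R1.
R3 ← R3 − 7·R1.
R4 ← R4 − 14·R1.
R2 ← R2 / (-57/2).
R1 ← R1 + 13/6·R2.
R3 ← R3 − 169/6·R2.
R4 ← R4 − 67/3·R2.
R3 ← R3 / (-3145/171).
R1 ← R1 + 179/171·R3.
R2 ← R2 − 47/57·R3.
R4 ← R4 − 5857/171·R3.
R4 ← R4 / (-124829/3145).
R1 ← R1 − 7563/3145·R4.
R2 ← R2 − 1703/3145·R4.
R3 ← R3 − 3957/3145·R4.
Reading off the reduced rows gives x1 = -6, x2 = 1, x3 = -5, x4 = -1.

x1 = -6, x2 = 1, x3 = -5, x4 = -1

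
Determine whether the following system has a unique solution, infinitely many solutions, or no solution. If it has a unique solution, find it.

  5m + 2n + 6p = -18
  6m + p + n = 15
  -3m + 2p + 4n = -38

Row-reduce the augmented matrix:
R1 ← R1 / (5).
R2 ← R2 − 6·R1.
R3 ← R3 + 3·R1.
R2 ← R2 / (-7/5).
R1 ← R1 − 2/5·R2.
R3 ← R3 − 26/5·R2.
R3 ← R3 / (-122/7).
R1 ← R1 + 4/7·R3.
R2 ← R2 − 31/7·R3.
Reading off the reduced rows gives m = 4, n = -4, p = -5.

m = 4, n = -4, p = -5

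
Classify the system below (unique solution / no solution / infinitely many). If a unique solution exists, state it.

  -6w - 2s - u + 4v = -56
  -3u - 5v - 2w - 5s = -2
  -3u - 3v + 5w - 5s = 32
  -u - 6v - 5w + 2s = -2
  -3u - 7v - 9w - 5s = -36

Row-reduce the augmented matrix:
R1 ← R1 / (-1).
R2 ← R2 + 3·R1.
R3 ← R3 + 3·R1.
R4 ← R4 + 1·R1.
R5 ← R5 + 3·R1.
R2 ← R2 / (-17).
R1 ← R1 + 4·R2.
R3 ← R3 + 15·R2.
R4 ← R4 + 10·R2.
R5 ← R5 + 19·R2.
R3 ← R3 / (151/17).
R1 ← R1 − 38/17·R3.
R2 ← R2 + 16/17·R3.
R4 ← R4 + 143/17·R3.
R5 ← R5 + 151/17·R3.
R4 ← R4 / (532/151).
R1 ← R1 − 262/151·R4.
R2 ← R2 + 7/151·R4.
R3 ← R3 − 2/151·R4.
R5 reduces to 0 = 0, so the extra equation is consistent.
Reading off the reduced rows gives u = 0, v = -4, w = 6, s = 2.

u = 0, v = -4, w = 6, s = 2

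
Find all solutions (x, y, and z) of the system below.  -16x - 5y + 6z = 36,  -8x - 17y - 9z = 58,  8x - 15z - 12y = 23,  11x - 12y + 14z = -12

Row-reduce:
R1 ← R1 / (-16).
R2 ← R2 + 8·R1.
R3 ← R3 − 8·R1.
R4 ← R4 − 11·R1.
R2 ← R2 / (-29/2).
R1 ← R1 − 5/16·R2.
R3 ← R3 + 29/2·R2.
R4 ← R4 + 247/16·R2.
Swap R3 and R4.
R3 ← R3 / (7169/232).
R1 ← R1 + 147/232·R3.
R2 ← R2 − 24/29·R3.
Row 4 reduces to 0 = 1, a contradiction. The system is inconsistent.

no solution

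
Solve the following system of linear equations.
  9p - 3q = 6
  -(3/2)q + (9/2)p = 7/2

no solution

Row-reduce:
R1 ← R1 / (9).
R2 ← R2 − 9/2·R1.
Row 2 reduces to 0 = 1/2, a contradiction. The system is inconsistent.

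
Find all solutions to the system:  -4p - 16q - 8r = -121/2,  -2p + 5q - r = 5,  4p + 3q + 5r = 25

no solution

Row-reduce:
R1 ← R1 / (-4).
R2 ← R2 + 2·R1.
R3 ← R3 − 4·R1.
R2 ← R2 / (13).
R1 ← R1 − 4·R2.
R3 ← R3 + 13·R2.
Row 3 reduces to 0 = -1/4, a contradiction. The system is inconsistent.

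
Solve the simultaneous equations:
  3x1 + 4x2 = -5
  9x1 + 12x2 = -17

no solution

Row-reduce:
R1 ← R1 / (3).
R2 ← R2 − 9·R1.
Row 2 reduces to 0 = -2, a contradiction. The system is inconsistent.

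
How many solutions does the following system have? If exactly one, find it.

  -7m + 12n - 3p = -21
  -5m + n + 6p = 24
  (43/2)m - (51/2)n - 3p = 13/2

Row-reduce:
R1 ← R1 / (-7).
R2 ← R2 + 5·R1.
R3 ← R3 − 43/2·R1.
R2 ← R2 / (-53/7).
R1 ← R1 + 12/7·R2.
R3 ← R3 − 159/14·R2.
Row 3 reduces to 0 = 1/2, a contradiction. The system is inconsistent.

no solution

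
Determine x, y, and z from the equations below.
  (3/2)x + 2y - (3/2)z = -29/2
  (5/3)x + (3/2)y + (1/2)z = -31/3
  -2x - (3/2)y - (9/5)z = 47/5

Row-reduce the augmented matrix:
R1 ← R1 / (3/2).
R2 ← R2 − 5/3·R1.
R3 ← R3 + 2·R1.
R2 ← R2 / (-13/18).
R1 ← R1 − 4/3·R2.
R3 ← R3 − 7/6·R2.
R3 ← R3 / (-3/10).
R1 ← R1 − 3·R3.
R2 ← R2 + 3·R3.
Reading off the reduced rows gives x = -5, y = -2, z = 2.

x = -5, y = -2, z = 2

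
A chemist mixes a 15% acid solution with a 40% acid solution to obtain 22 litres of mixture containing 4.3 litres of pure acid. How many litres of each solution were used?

Let a = litres of solution A, b = litres of solution B.
  b + a = 22
  (3/20)a + (2/5)b = 43/10
From equation 1: a = 22 − b.
Substitute into equation 2 and solve: b = 4.
Then a = 18.

litres of solution A: 18, litres of solution B: 4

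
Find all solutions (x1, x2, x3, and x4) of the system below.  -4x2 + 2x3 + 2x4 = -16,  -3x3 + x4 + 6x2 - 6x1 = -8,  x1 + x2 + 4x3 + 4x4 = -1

Row-reduce:
Swap R1 and R2.
R1 ← R1 / (-6).
R3 ← R3 − 1·R1.
R2 ← R2 / (-4).
R1 ← R1 + 1·R2.
R3 ← R3 − 2·R2.
R3 ← R3 / (9/2).
R2 ← R2 + 1/2·R3.
Rank is 3 with 4 unknowns, leaving x4 free.

infinitely many solutions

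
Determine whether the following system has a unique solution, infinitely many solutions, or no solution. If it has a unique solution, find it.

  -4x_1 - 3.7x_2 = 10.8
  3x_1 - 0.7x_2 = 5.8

x_1 = 1, x_2 = -4

Row-reduce the augmented matrix:
R1 ← R1 / (-4).
R2 ← R2 − 3·R1.
R2 ← R2 / (-139/40).
R1 ← R1 − 37/40·R2.
Reading off the reduced rows gives x_1 = 1, x_2 = -4.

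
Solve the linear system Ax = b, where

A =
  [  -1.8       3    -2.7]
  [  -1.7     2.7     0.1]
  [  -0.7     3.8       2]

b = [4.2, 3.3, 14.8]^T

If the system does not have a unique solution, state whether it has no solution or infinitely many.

x_1 = 6, x_2 = 5, x_3 = 0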